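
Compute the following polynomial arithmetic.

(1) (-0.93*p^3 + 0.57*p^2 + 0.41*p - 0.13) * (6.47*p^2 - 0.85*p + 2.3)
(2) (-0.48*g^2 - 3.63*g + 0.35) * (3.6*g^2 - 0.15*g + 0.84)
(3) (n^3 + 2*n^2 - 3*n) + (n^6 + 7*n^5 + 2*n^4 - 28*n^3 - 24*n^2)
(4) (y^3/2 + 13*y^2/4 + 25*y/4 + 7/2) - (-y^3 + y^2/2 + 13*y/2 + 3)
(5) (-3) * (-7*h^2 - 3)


(1) = -6.0171*p^5 + 4.4784*p^4 + 0.0292*p^3 + 0.1214*p^2 + 1.0535*p - 0.299
(2) = -1.728*g^4 - 12.996*g^3 + 1.4013*g^2 - 3.1017*g + 0.294
(3) = n^6 + 7*n^5 + 2*n^4 - 27*n^3 - 22*n^2 - 3*n
(4) = 3*y^3/2 + 11*y^2/4 - y/4 + 1/2
(5) = 21*h^2 + 9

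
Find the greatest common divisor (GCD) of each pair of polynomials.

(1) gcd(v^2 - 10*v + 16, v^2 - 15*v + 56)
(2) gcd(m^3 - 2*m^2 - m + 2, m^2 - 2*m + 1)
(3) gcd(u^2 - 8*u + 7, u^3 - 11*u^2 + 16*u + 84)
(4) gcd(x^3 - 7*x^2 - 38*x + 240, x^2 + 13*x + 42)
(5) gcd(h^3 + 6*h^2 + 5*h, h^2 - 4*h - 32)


(1) = v - 8
(2) = m - 1
(3) = u - 7
(4) = gcd((x - 8)*(x - 5)*(x + 6), (x + 6)*(x + 7)) = x + 6
(5) = gcd(h*(h + 1)*(h + 5), (h - 8)*(h + 4)) = 1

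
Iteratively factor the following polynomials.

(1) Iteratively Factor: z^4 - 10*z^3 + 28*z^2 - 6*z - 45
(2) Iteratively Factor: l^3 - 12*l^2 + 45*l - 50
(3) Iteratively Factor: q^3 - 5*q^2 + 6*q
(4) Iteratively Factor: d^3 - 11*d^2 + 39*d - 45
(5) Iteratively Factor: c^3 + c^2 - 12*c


(1) = (z - 5)*(z^3 - 5*z^2 + 3*z + 9) = (z - 5)*(z + 1)*(z^2 - 6*z + 9) = (z - 5)*(z - 3)*(z + 1)*(z - 3)
(2) = (l - 2)*(l^2 - 10*l + 25) = (l - 5)*(l - 2)*(l - 5)
(3) = (q - 2)*(q^2 - 3*q) = (q - 3)*(q - 2)*(q)
(4) = (d - 3)*(d^2 - 8*d + 15) = (d - 3)^2*(d - 5)
(5) = (c + 4)*(c^2 - 3*c) = (c - 3)*(c + 4)*(c)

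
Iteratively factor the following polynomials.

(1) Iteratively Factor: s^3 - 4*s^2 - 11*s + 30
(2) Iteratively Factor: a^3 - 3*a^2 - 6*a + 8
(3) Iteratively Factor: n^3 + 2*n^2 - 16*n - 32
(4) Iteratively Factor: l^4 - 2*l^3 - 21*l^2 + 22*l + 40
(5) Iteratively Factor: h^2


(1) = (s + 3)*(s^2 - 7*s + 10) = (s - 2)*(s + 3)*(s - 5)
(2) = (a - 1)*(a^2 - 2*a - 8) = (a - 4)*(a - 1)*(a + 2)
(3) = (n + 4)*(n^2 - 2*n - 8) = (n - 4)*(n + 4)*(n + 2)
(4) = (l + 1)*(l^3 - 3*l^2 - 18*l + 40) = (l - 5)*(l + 1)*(l^2 + 2*l - 8) = (l - 5)*(l - 2)*(l + 1)*(l + 4)
(5) = (h)*(h)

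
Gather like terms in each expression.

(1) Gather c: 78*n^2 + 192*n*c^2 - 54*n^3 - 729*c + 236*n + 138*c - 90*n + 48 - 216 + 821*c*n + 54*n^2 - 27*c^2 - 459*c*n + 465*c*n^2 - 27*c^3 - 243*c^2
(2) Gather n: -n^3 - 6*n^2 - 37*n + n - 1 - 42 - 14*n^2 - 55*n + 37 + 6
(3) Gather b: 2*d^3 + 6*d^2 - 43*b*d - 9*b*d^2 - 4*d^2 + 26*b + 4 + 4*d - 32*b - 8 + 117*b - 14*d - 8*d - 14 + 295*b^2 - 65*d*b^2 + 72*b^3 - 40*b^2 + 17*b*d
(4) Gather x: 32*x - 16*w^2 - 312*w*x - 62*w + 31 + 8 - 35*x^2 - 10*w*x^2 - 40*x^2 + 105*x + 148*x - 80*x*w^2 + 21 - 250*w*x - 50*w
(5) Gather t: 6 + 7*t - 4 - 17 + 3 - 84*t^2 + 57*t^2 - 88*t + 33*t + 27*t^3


(1) = -27*c^3 + c^2*(192*n - 270) + c*(465*n^2 + 362*n - 591) - 54*n^3 + 132*n^2 + 146*n - 168
(2) = -n^3 - 20*n^2 - 91*n
(3) = 72*b^3 + b^2*(255 - 65*d) + b*(-9*d^2 - 26*d + 111) + 2*d^3 + 2*d^2 - 18*d - 18
(4) = -16*w^2 - 112*w + x^2*(-10*w - 75) + x*(-80*w^2 - 562*w + 285) + 60
(5) = 27*t^3 - 27*t^2 - 48*t - 12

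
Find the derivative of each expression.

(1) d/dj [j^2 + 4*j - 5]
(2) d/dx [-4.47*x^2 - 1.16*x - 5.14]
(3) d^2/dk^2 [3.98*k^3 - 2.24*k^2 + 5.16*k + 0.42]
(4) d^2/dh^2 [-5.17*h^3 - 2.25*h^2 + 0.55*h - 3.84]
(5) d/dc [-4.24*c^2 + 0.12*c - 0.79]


(1) = 2*j + 4
(2) = -8.94*x - 1.16
(3) = 23.88*k - 4.48
(4) = -31.02*h - 4.5
(5) = 0.12 - 8.48*c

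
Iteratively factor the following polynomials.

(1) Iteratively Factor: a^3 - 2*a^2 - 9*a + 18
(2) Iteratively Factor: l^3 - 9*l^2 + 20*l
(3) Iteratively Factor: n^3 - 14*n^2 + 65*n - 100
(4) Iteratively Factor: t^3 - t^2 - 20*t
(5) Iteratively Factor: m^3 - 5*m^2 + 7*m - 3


(1) = (a - 2)*(a^2 - 9) = (a - 3)*(a - 2)*(a + 3)
(2) = (l - 4)*(l^2 - 5*l) = (l - 5)*(l - 4)*(l)
(3) = (n - 4)*(n^2 - 10*n + 25) = (n - 5)*(n - 4)*(n - 5)
(4) = (t)*(t^2 - t - 20) = t*(t - 5)*(t + 4)
(5) = (m - 3)*(m^2 - 2*m + 1) = (m - 3)*(m - 1)*(m - 1)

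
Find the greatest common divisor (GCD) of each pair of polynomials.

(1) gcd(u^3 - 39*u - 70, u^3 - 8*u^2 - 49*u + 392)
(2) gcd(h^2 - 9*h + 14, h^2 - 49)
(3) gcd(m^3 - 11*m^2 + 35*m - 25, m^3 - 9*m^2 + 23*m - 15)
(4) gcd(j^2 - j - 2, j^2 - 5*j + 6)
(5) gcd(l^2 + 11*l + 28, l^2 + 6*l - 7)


(1) = u - 7
(2) = gcd((h - 7)*(h - 2), (h - 7)*(h + 7)) = h - 7
(3) = gcd((m - 5)^2*(m - 1), (m - 5)*(m - 3)*(m - 1)) = m^2 - 6*m + 5
(4) = j - 2
(5) = l + 7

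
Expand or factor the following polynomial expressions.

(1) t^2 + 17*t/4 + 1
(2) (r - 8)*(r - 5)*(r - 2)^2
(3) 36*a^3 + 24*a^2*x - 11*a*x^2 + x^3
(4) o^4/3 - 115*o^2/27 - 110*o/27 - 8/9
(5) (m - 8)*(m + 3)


(1) = (t + 1/4)*(t + 4)
(2) = r^4 - 17*r^3 + 96*r^2 - 212*r + 160
(3) = (-6*a + x)^2*(a + x)
(4) = (o/3 + 1)*(o - 4)*(o + 1/3)*(o + 2/3)
(5) = m^2 - 5*m - 24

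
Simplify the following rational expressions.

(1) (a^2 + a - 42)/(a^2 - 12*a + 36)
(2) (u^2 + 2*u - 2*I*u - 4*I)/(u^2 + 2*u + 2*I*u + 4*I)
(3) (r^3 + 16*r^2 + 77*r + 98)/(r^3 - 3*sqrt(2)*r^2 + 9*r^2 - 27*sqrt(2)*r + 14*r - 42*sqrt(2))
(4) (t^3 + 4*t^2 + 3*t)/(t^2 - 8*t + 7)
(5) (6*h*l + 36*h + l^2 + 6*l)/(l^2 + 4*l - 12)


(1) = (a + 7)/(a - 6)
(2) = (u - 2*I)/(u + 2*I)
(3) = (r + 7)/(r - 3*sqrt(2))
(4) = (t^3 + 4*t^2 + 3*t)/(t^2 - 8*t + 7)
(5) = (6*h + l)/(l - 2)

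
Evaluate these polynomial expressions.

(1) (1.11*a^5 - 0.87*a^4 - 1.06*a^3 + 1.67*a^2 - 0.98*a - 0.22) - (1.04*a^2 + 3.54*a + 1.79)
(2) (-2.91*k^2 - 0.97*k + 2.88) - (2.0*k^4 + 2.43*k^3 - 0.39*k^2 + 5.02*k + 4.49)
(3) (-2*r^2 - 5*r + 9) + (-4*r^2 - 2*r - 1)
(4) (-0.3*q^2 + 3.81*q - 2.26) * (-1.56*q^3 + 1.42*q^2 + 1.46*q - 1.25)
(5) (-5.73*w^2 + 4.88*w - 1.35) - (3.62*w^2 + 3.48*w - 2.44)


(1) = 1.11*a^5 - 0.87*a^4 - 1.06*a^3 + 0.63*a^2 - 4.52*a - 2.01
(2) = -2.0*k^4 - 2.43*k^3 - 2.52*k^2 - 5.99*k - 1.61
(3) = -6*r^2 - 7*r + 8
(4) = 0.468*q^5 - 6.3696*q^4 + 8.4978*q^3 + 2.7284*q^2 - 8.0621*q + 2.825
(5) = -9.35*w^2 + 1.4*w + 1.09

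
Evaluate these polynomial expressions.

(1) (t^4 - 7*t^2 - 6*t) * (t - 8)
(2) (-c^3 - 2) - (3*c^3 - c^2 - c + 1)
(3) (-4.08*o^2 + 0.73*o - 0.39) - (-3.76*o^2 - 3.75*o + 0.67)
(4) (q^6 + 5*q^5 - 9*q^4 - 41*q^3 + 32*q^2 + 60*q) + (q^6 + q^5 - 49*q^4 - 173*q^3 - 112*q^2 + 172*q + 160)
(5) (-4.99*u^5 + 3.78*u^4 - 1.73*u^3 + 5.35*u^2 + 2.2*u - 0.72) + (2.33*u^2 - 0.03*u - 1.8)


(1) = t^5 - 8*t^4 - 7*t^3 + 50*t^2 + 48*t
(2) = -4*c^3 + c^2 + c - 3
(3) = -0.32*o^2 + 4.48*o - 1.06
(4) = 2*q^6 + 6*q^5 - 58*q^4 - 214*q^3 - 80*q^2 + 232*q + 160
(5) = -4.99*u^5 + 3.78*u^4 - 1.73*u^3 + 7.68*u^2 + 2.17*u - 2.52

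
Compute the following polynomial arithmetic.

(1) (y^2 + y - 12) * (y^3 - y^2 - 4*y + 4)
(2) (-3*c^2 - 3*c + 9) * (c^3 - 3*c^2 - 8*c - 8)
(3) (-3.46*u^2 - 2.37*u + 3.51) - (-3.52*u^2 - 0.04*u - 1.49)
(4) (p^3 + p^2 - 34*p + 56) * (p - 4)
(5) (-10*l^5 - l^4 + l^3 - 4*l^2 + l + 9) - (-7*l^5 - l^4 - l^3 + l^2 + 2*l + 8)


(1) = y^5 - 17*y^3 + 12*y^2 + 52*y - 48
(2) = -3*c^5 + 6*c^4 + 42*c^3 + 21*c^2 - 48*c - 72
(3) = 0.06*u^2 - 2.33*u + 5.0
(4) = p^4 - 3*p^3 - 38*p^2 + 192*p - 224
(5) = -3*l^5 + 2*l^3 - 5*l^2 - l + 1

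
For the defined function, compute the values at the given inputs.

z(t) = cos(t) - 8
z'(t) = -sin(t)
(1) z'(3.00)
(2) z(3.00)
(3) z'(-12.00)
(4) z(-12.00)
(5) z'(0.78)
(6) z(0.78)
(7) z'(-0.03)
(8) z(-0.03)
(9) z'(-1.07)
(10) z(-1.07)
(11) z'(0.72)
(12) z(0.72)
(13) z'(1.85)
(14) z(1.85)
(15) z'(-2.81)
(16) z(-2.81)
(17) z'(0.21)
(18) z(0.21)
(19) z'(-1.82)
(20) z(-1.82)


(1) = -0.14
(2) = -8.99
(3) = -0.54
(4) = -7.16
(5) = -0.70
(6) = -7.29
(7) = 0.03
(8) = -7.00
(9) = 0.88
(10) = -7.52
(11) = -0.66
(12) = -7.25
(13) = -0.96
(14) = -8.28
(15) = 0.33
(16) = -8.95
(17) = -0.21
(18) = -7.02
(19) = 0.97
(20) = -8.25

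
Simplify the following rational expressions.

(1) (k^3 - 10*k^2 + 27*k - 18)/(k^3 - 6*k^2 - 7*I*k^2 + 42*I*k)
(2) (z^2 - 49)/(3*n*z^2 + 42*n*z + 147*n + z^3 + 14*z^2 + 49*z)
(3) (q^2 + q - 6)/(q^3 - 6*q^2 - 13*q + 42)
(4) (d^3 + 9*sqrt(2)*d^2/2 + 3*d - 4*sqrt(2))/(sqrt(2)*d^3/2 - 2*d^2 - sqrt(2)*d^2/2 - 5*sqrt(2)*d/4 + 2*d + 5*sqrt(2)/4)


(1) = (k^2 - 4*k + 3)/(k^2 - 7*I*k)
(2) = (z - 7)/(3*n*z + 21*n + z^2 + 7*z)
(3) = 1/(q - 7)
(4) = (8*d^3 + 36*sqrt(2)*d^2 + 24*d - 32*sqrt(2))/(4*sqrt(2)*d^3 + d^2*(-16 - 4*sqrt(2)) + d*(16 - 10*sqrt(2)) + 10*sqrt(2))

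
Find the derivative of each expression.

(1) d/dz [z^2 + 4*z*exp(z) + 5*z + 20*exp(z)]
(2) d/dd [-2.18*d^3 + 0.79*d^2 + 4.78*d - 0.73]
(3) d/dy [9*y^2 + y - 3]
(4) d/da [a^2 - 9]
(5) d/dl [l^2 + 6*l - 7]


(1) = 4*z*exp(z) + 2*z + 24*exp(z) + 5
(2) = -6.54*d^2 + 1.58*d + 4.78
(3) = 18*y + 1
(4) = 2*a
(5) = 2*l + 6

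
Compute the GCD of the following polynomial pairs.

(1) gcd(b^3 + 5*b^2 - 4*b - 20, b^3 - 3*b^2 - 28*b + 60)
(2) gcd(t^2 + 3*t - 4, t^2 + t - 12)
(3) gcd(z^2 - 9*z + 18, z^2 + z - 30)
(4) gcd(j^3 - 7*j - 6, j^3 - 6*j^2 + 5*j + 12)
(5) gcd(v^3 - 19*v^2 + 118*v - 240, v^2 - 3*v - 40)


(1) = gcd((b - 2)*(b + 2)*(b + 5), (b - 6)*(b - 2)*(b + 5)) = b^2 + 3*b - 10
(2) = gcd((t - 1)*(t + 4), (t - 3)*(t + 4)) = t + 4
(3) = 1
(4) = j^2 - 2*j - 3
(5) = v - 8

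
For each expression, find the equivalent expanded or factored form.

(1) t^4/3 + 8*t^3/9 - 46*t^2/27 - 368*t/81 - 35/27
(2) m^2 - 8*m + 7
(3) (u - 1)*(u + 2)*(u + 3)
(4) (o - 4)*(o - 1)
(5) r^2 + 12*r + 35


(1) = (t/3 + 1)*(t - 7/3)*(t + 1/3)*(t + 5/3)
(2) = (m - 7)*(m - 1)
(3) = u^3 + 4*u^2 + u - 6
(4) = o^2 - 5*o + 4
(5) = (r + 5)*(r + 7)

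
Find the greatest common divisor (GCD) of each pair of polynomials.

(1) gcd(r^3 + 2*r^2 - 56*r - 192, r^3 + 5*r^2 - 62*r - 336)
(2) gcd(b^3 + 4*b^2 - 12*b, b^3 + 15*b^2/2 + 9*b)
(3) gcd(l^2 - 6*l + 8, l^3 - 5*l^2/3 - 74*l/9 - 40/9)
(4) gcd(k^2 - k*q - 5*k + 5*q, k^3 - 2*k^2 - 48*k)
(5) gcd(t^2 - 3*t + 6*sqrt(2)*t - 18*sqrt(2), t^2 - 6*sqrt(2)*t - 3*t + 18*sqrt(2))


(1) = gcd((r - 8)*(r + 4)*(r + 6), (r - 8)*(r + 6)*(r + 7)) = r^2 - 2*r - 48
(2) = gcd(b*(b - 2)*(b + 6), b*(b + 3/2)*(b + 6)) = b^2 + 6*b
(3) = l - 4
(4) = 1
(5) = t - 3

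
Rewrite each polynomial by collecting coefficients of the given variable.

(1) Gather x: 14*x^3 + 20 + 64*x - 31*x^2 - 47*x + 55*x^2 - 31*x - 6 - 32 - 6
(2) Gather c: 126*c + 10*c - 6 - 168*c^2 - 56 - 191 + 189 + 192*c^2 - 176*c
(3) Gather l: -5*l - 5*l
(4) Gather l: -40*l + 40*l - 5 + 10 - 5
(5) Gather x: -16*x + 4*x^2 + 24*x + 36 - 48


(1) = 14*x^3 + 24*x^2 - 14*x - 24
(2) = 24*c^2 - 40*c - 64
(3) = -10*l
(4) = 0
(5) = 4*x^2 + 8*x - 12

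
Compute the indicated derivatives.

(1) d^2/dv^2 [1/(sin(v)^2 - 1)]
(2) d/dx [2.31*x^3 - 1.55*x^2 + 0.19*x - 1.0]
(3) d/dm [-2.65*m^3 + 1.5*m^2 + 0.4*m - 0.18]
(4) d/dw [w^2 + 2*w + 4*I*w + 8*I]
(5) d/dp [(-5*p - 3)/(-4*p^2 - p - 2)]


(1) = (4*cos(v)^2 - 6)/cos(v)^4
(2) = 6.93*x^2 - 3.1*x + 0.19
(3) = -7.95*m^2 + 3.0*m + 0.4
(4) = 2*w + 2 + 4*I
(5) = (20*p^2 + 5*p - (5*p + 3)*(8*p + 1) + 10)/(4*p^2 + p + 2)^2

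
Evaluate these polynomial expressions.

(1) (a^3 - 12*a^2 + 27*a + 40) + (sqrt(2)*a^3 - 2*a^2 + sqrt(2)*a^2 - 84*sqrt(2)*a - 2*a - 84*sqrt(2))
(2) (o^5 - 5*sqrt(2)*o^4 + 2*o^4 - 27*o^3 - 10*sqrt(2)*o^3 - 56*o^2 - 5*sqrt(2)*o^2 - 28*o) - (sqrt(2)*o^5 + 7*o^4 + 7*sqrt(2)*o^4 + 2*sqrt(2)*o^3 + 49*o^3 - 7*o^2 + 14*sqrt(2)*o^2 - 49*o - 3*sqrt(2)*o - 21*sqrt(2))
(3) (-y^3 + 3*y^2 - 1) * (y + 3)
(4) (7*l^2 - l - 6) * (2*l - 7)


(1) = a^3 + sqrt(2)*a^3 - 14*a^2 + sqrt(2)*a^2 - 84*sqrt(2)*a + 25*a - 84*sqrt(2) + 40
(2) = -sqrt(2)*o^5 + o^5 - 12*sqrt(2)*o^4 - 5*o^4 - 76*o^3 - 12*sqrt(2)*o^3 - 49*o^2 - 19*sqrt(2)*o^2 + 3*sqrt(2)*o + 21*o + 21*sqrt(2)
(3) = -y^4 + 9*y^2 - y - 3
(4) = 14*l^3 - 51*l^2 - 5*l + 42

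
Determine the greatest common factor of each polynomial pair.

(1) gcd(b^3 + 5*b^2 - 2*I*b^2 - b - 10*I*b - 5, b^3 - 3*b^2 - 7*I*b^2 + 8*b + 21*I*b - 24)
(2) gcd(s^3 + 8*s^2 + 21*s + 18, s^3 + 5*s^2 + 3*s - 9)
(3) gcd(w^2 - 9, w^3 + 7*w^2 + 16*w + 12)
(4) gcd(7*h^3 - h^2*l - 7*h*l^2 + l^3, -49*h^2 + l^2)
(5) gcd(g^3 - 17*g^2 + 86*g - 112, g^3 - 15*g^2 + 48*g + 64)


(1) = 1
(2) = s^2 + 6*s + 9
(3) = gcd((w - 3)*(w + 3), (w + 2)^2*(w + 3)) = w + 3
(4) = 7*h - l
(5) = g - 8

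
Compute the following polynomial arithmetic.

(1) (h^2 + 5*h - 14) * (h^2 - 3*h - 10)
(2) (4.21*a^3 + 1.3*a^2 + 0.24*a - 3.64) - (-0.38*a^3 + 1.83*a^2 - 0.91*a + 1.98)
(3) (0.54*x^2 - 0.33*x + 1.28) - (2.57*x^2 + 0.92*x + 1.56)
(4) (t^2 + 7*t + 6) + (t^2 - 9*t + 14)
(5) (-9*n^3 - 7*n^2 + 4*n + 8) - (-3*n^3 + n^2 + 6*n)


(1) = h^4 + 2*h^3 - 39*h^2 - 8*h + 140
(2) = 4.59*a^3 - 0.53*a^2 + 1.15*a - 5.62
(3) = -2.03*x^2 - 1.25*x - 0.28
(4) = 2*t^2 - 2*t + 20
(5) = -6*n^3 - 8*n^2 - 2*n + 8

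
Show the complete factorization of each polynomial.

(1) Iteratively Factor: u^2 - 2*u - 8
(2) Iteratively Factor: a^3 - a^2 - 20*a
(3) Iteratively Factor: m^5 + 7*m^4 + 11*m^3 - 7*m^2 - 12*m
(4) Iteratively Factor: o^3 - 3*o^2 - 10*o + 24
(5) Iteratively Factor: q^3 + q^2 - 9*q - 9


(1) = (u + 2)*(u - 4)
(2) = (a - 5)*(a^2 + 4*a) = a*(a - 5)*(a + 4)
(3) = (m + 4)*(m^4 + 3*m^3 - m^2 - 3*m) = m*(m + 4)*(m^3 + 3*m^2 - m - 3) = m*(m + 1)*(m + 4)*(m^2 + 2*m - 3) = m*(m + 1)*(m + 3)*(m + 4)*(m - 1)
(4) = (o + 3)*(o^2 - 6*o + 8) = (o - 4)*(o + 3)*(o - 2)
(5) = (q - 3)*(q^2 + 4*q + 3) = (q - 3)*(q + 1)*(q + 3)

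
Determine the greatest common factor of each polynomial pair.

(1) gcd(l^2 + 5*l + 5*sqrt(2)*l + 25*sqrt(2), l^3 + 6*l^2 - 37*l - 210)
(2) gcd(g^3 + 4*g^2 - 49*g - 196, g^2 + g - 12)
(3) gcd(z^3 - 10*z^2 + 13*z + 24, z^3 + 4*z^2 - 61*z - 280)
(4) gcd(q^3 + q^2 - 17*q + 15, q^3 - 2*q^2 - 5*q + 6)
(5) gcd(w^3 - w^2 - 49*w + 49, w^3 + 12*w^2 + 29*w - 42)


(1) = gcd((l + 5)*(l + 5*sqrt(2)), (l - 6)*(l + 5)*(l + 7)) = l + 5
(2) = gcd((g - 7)*(g + 4)*(g + 7), (g - 3)*(g + 4)) = g + 4
(3) = z - 8
(4) = gcd((q - 3)*(q - 1)*(q + 5), (q - 3)*(q - 1)*(q + 2)) = q^2 - 4*q + 3
(5) = w^2 + 6*w - 7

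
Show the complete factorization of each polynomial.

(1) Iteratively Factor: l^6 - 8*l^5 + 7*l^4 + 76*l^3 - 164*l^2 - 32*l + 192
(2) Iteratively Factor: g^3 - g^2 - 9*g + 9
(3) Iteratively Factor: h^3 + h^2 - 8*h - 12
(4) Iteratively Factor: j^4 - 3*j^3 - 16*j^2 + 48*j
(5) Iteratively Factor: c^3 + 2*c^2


(1) = (l - 4)*(l^5 - 4*l^4 - 9*l^3 + 40*l^2 - 4*l - 48) = (l - 4)*(l + 1)*(l^4 - 5*l^3 - 4*l^2 + 44*l - 48) = (l - 4)*(l - 2)*(l + 1)*(l^3 - 3*l^2 - 10*l + 24) = (l - 4)*(l - 2)^2*(l + 1)*(l^2 - l - 12) = (l - 4)^2*(l - 2)^2*(l + 1)*(l + 3)
(2) = (g - 1)*(g^2 - 9) = (g - 3)*(g - 1)*(g + 3)
(3) = (h + 2)*(h^2 - h - 6) = (h + 2)^2*(h - 3)
(4) = (j + 4)*(j^3 - 7*j^2 + 12*j) = j*(j + 4)*(j^2 - 7*j + 12) = j*(j - 4)*(j + 4)*(j - 3)
(5) = (c)*(c^2 + 2*c) = c*(c + 2)*(c)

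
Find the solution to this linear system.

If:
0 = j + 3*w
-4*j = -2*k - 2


Then:
j = -3*w
k = -6*w - 1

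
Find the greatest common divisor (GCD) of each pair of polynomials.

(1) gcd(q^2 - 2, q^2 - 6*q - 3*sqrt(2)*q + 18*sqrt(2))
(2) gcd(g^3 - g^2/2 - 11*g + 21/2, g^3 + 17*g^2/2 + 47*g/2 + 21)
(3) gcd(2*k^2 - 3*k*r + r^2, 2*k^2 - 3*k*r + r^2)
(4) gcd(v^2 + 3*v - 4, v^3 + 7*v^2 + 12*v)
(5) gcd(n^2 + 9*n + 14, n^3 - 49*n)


(1) = 1
(2) = g + 7/2
(3) = gcd((-2*k + r)*(-k + r), (-2*k + r)*(-k + r)) = 2*k^2 - 3*k*r + r^2
(4) = v + 4
(5) = n + 7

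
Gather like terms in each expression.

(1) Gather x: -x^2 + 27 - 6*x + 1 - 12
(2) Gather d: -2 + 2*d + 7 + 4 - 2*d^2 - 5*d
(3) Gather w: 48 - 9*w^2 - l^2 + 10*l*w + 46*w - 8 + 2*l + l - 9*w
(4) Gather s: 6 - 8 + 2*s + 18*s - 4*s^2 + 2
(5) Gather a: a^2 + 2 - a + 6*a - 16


(1) = -x^2 - 6*x + 16
(2) = -2*d^2 - 3*d + 9
(3) = -l^2 + 3*l - 9*w^2 + w*(10*l + 37) + 40
(4) = -4*s^2 + 20*s
(5) = a^2 + 5*a - 14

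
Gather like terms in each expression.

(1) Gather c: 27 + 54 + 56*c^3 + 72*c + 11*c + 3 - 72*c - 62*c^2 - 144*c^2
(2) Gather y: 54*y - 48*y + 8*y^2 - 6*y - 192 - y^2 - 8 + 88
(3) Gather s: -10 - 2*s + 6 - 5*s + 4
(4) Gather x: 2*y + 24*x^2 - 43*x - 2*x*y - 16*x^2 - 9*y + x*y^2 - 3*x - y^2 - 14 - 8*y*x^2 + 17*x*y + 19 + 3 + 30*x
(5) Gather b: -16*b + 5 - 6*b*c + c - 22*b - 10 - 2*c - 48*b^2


(1) = 56*c^3 - 206*c^2 + 11*c + 84
(2) = 7*y^2 - 112
(3) = -7*s
(4) = x^2*(8 - 8*y) + x*(y^2 + 15*y - 16) - y^2 - 7*y + 8
(5) = -48*b^2 + b*(-6*c - 38) - c - 5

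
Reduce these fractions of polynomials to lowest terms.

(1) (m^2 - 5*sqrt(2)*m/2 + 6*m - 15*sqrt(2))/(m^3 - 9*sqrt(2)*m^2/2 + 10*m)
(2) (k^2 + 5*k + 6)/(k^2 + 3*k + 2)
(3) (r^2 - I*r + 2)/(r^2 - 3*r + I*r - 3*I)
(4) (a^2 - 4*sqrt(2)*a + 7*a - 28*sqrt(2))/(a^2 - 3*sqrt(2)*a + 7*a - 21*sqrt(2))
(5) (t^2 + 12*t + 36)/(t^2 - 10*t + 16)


(1) = (4*m + 24)/(4*m^2 - 8*sqrt(2)*m)
(2) = (k + 3)/(k + 1)
(3) = (r - 2*I)/(r - 3)
(4) = (a - 4*sqrt(2))/(a - 3*sqrt(2))
(5) = (t^2 + 12*t + 36)/(t^2 - 10*t + 16)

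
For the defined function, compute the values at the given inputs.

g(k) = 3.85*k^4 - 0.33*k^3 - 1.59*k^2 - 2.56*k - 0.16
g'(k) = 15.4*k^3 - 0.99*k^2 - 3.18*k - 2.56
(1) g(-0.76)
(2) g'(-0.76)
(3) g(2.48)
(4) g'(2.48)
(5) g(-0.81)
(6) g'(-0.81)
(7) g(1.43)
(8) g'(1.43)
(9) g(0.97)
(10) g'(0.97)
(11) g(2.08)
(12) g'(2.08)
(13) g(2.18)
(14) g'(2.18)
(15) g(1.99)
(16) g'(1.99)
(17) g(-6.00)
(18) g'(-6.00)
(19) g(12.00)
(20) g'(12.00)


(1) = 2.30
(2) = -7.48
(3) = 124.31
(4) = 218.36
(5) = 2.70
(6) = -8.82
(7) = 8.06
(8) = 35.90
(9) = -1.03
(10) = 7.48
(11) = 56.73
(12) = 125.13
(13) = 70.24
(14) = 145.35
(15) = 46.23
(16) = 108.55
(17) = 5018.84
(18) = -3345.52
(19) = 79003.52
(20) = 26427.92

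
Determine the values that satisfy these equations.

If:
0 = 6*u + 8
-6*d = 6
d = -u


Then:
No Solution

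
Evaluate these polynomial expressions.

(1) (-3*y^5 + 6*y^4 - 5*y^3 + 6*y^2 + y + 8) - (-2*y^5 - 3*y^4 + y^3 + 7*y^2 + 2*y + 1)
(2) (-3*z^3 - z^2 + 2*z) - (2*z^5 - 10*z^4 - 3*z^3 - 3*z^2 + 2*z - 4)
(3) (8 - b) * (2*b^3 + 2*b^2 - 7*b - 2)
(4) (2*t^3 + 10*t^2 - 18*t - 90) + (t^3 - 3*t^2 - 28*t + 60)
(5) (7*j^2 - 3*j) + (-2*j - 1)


(1) = -y^5 + 9*y^4 - 6*y^3 - y^2 - y + 7
(2) = -2*z^5 + 10*z^4 + 2*z^2 + 4
(3) = -2*b^4 + 14*b^3 + 23*b^2 - 54*b - 16
(4) = 3*t^3 + 7*t^2 - 46*t - 30
(5) = 7*j^2 - 5*j - 1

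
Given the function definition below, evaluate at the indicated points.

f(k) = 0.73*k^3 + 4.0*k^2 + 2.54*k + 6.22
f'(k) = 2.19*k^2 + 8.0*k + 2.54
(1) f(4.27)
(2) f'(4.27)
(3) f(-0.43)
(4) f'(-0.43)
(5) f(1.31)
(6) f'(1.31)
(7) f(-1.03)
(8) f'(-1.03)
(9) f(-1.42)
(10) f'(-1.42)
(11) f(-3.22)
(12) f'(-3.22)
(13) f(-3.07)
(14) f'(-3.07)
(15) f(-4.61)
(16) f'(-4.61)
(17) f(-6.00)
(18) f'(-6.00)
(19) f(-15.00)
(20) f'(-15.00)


(1) = 146.83
(2) = 76.63
(3) = 5.81
(4) = -0.50
(5) = 18.05
(6) = 16.78
(7) = 7.05
(8) = -3.38
(9) = 8.59
(10) = -4.40
(11) = 15.14
(12) = -0.51
(13) = 15.00
(14) = -1.38
(15) = 8.00
(16) = 12.20
(17) = -22.70
(18) = 33.38
(19) = -1595.63
(20) = 375.29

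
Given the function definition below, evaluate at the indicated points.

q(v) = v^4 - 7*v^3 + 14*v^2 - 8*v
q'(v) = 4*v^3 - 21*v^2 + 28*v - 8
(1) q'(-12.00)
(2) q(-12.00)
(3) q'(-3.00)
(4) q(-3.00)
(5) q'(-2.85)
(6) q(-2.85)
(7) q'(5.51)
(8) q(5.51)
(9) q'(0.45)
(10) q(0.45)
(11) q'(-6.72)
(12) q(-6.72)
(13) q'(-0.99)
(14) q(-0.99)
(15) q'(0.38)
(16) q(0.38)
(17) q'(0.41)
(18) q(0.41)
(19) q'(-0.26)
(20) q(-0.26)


(1) = -10280.00
(2) = 34944.00
(3) = -389.00
(4) = 420.00
(5) = -350.97
(6) = 364.53
(7) = 177.85
(8) = 131.71
(9) = 0.71
(10) = -1.36
(11) = -2358.34
(12) = 4849.51
(13) = -60.18
(14) = 29.39
(15) = -0.17
(16) = -1.38
(17) = 0.23
(18) = -1.38
(19) = -16.77
(20) = 3.15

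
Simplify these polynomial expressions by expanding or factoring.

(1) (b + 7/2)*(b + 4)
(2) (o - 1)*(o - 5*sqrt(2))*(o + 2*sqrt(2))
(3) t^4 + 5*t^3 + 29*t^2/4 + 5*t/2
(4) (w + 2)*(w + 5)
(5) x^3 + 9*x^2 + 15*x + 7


(1) = b^2 + 15*b/2 + 14
(2) = o^3 - 3*sqrt(2)*o^2 - o^2 - 20*o + 3*sqrt(2)*o + 20
(3) = t*(t + 1/2)*(t + 2)*(t + 5/2)
(4) = w^2 + 7*w + 10
(5) = (x + 1)^2*(x + 7)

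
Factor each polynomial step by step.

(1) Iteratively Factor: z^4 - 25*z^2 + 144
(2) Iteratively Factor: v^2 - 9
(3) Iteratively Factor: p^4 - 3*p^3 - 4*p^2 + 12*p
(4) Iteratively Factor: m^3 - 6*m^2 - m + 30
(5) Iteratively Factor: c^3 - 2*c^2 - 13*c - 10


(1) = (z - 4)*(z^3 + 4*z^2 - 9*z - 36) = (z - 4)*(z + 4)*(z^2 - 9) = (z - 4)*(z + 3)*(z + 4)*(z - 3)
(2) = (v + 3)*(v - 3)
(3) = (p - 3)*(p^3 - 4*p) = (p - 3)*(p - 2)*(p^2 + 2*p) = (p - 3)*(p - 2)*(p + 2)*(p)
(4) = (m - 5)*(m^2 - m - 6) = (m - 5)*(m + 2)*(m - 3)
(5) = (c - 5)*(c^2 + 3*c + 2) = (c - 5)*(c + 2)*(c + 1)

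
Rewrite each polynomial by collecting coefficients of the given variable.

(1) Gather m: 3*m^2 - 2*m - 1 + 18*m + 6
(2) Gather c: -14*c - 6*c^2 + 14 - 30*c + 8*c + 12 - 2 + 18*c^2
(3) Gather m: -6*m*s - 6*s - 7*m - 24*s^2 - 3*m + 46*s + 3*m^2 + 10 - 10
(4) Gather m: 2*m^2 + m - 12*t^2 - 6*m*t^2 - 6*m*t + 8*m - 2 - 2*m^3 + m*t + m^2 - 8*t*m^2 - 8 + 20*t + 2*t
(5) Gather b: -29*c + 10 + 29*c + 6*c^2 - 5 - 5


(1) = 3*m^2 + 16*m + 5
(2) = 12*c^2 - 36*c + 24
(3) = 3*m^2 + m*(-6*s - 10) - 24*s^2 + 40*s
(4) = -2*m^3 + m^2*(3 - 8*t) + m*(-6*t^2 - 5*t + 9) - 12*t^2 + 22*t - 10
(5) = 6*c^2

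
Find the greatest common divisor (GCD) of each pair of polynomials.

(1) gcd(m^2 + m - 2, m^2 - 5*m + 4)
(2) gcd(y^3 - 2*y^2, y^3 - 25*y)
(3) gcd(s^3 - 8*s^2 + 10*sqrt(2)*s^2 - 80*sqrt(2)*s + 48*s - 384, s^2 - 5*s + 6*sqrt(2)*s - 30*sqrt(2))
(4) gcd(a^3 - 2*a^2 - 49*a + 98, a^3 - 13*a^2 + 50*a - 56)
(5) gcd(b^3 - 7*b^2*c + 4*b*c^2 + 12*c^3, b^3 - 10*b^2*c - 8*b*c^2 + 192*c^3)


(1) = gcd((m - 1)*(m + 2), (m - 4)*(m - 1)) = m - 1
(2) = gcd(y^2*(y - 2), y*(y - 5)*(y + 5)) = y
(3) = gcd((s - 8)*(s + 4*sqrt(2))*(s + 6*sqrt(2)), (s - 5)*(s + 6*sqrt(2))) = s + 6*sqrt(2)
(4) = a^2 - 9*a + 14
(5) = b - 6*c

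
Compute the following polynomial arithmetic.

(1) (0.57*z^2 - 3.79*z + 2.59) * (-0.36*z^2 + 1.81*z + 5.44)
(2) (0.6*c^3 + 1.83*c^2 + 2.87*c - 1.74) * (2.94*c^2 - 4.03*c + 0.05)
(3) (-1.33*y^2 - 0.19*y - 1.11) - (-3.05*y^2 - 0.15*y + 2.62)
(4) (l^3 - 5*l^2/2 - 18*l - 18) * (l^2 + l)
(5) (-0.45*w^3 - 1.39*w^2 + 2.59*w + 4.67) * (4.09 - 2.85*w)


(1) = -0.2052*z^4 + 2.3961*z^3 - 4.6915*z^2 - 15.9297*z + 14.0896
(2) = 1.764*c^5 + 2.9622*c^4 + 1.0929*c^3 - 16.5902*c^2 + 7.1557*c - 0.087
(3) = 1.72*y^2 - 0.04*y - 3.73
(4) = l^5 - 3*l^4/2 - 41*l^3/2 - 36*l^2 - 18*l
(5) = 1.2825*w^4 + 2.121*w^3 - 13.0666*w^2 - 2.7164*w + 19.1003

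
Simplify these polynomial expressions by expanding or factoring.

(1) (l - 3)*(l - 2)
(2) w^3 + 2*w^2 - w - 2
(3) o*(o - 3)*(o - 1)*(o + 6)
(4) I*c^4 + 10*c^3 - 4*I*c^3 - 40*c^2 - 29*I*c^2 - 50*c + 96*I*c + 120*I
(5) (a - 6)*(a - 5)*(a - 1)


(1) = l^2 - 5*l + 6
(2) = (w - 1)*(w + 1)*(w + 2)
(3) = o^4 + 2*o^3 - 21*o^2 + 18*o
(4) = (c - 5)*(c - 6*I)*(c - 4*I)*(I*c + I)
(5) = a^3 - 12*a^2 + 41*a - 30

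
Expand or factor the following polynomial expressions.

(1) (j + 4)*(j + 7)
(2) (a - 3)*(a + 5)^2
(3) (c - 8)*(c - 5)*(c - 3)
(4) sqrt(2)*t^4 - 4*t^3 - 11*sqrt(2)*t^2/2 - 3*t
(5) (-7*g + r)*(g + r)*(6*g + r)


(1) = j^2 + 11*j + 28
(2) = a^3 + 7*a^2 - 5*a - 75
(3) = c^3 - 16*c^2 + 79*c - 120
(4) = t*(t - 3*sqrt(2))*(t + sqrt(2)/2)*(sqrt(2)*t + 1)
(5) = -42*g^3 - 43*g^2*r + r^3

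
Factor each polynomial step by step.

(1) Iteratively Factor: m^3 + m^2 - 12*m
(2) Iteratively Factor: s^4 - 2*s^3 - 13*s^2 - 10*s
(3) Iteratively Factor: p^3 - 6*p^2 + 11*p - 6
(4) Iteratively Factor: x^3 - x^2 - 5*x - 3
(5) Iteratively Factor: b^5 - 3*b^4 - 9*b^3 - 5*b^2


(1) = (m + 4)*(m^2 - 3*m) = m*(m + 4)*(m - 3)
(2) = (s)*(s^3 - 2*s^2 - 13*s - 10) = s*(s - 5)*(s^2 + 3*s + 2) = s*(s - 5)*(s + 1)*(s + 2)
(3) = (p - 3)*(p^2 - 3*p + 2) = (p - 3)*(p - 2)*(p - 1)
(4) = (x + 1)*(x^2 - 2*x - 3) = (x - 3)*(x + 1)*(x + 1)
(5) = (b + 1)*(b^4 - 4*b^3 - 5*b^2) = b*(b + 1)*(b^3 - 4*b^2 - 5*b) = b^2*(b + 1)*(b^2 - 4*b - 5) = b^2*(b - 5)*(b + 1)*(b + 1)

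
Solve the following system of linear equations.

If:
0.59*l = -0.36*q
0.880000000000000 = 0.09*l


Then:
l = 9.78
q = -16.02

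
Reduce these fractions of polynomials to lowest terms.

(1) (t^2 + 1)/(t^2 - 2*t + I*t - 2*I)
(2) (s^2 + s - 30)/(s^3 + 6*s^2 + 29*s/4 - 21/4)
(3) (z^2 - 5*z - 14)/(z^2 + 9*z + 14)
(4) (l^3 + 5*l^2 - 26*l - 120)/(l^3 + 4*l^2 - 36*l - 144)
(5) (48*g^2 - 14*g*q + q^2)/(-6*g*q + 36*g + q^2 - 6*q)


(1) = (t - I)/(t - 2)
(2) = (4*s^2 + 4*s - 120)/(4*s^3 + 24*s^2 + 29*s - 21)
(3) = (z - 7)/(z + 7)
(4) = (l - 5)/(l - 6)
(5) = (-8*g + q)/(q - 6)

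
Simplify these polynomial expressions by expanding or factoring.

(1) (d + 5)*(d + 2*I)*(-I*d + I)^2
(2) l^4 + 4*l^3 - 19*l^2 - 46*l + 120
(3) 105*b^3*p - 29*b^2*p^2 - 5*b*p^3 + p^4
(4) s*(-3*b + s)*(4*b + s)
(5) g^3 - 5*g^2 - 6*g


(1) = -d^4 - 3*d^3 - 2*I*d^3 + 9*d^2 - 6*I*d^2 - 5*d + 18*I*d - 10*I
(2) = (l - 3)*(l - 2)*(l + 4)*(l + 5)
(3) = p*(-7*b + p)*(-3*b + p)*(5*b + p)
(4) = -12*b^2*s + b*s^2 + s^3
(5) = g*(g - 6)*(g + 1)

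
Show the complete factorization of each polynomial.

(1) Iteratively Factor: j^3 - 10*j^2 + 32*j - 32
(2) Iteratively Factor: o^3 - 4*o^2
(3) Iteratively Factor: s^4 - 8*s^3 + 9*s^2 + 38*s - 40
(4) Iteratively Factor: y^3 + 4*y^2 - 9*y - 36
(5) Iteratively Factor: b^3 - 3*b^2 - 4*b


(1) = (j - 4)*(j^2 - 6*j + 8) = (j - 4)^2*(j - 2)
(2) = (o)*(o^2 - 4*o) = o*(o - 4)*(o)
(3) = (s - 4)*(s^3 - 4*s^2 - 7*s + 10) = (s - 4)*(s + 2)*(s^2 - 6*s + 5) = (s - 4)*(s - 1)*(s + 2)*(s - 5)
(4) = (y + 3)*(y^2 + y - 12) = (y + 3)*(y + 4)*(y - 3)
(5) = (b - 4)*(b^2 + b) = b*(b - 4)*(b + 1)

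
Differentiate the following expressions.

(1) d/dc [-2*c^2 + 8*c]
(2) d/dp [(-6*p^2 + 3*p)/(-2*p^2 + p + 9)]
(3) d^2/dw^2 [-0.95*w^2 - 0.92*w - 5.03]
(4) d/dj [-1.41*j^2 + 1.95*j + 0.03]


(1) = 8 - 4*c
(2) = 27*(1 - 4*p)/(4*p^4 - 4*p^3 - 35*p^2 + 18*p + 81)
(3) = -1.90000000000000
(4) = 1.95 - 2.82*j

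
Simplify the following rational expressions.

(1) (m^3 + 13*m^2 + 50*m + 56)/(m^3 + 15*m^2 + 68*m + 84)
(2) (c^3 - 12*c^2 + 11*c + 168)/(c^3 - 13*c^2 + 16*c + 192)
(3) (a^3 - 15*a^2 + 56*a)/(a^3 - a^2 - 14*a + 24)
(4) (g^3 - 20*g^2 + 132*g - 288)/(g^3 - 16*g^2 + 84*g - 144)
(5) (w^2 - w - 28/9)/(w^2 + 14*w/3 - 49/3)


(1) = (m + 4)/(m + 6)
(2) = (c - 7)/(c - 8)
(3) = (a^3 - 15*a^2 + 56*a)/(a^3 - a^2 - 14*a + 24)
(4) = (g - 8)/(g - 4)
(5) = (3*w + 4)/(3*w + 21)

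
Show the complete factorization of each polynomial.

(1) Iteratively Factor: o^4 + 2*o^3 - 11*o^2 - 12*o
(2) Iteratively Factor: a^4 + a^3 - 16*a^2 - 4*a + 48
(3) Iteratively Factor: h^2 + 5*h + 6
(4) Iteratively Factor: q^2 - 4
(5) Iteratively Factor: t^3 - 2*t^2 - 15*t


(1) = (o + 4)*(o^3 - 2*o^2 - 3*o) = o*(o + 4)*(o^2 - 2*o - 3) = o*(o - 3)*(o + 4)*(o + 1)
(2) = (a - 2)*(a^3 + 3*a^2 - 10*a - 24) = (a - 2)*(a + 4)*(a^2 - a - 6) = (a - 2)*(a + 2)*(a + 4)*(a - 3)
(3) = (h + 3)*(h + 2)
(4) = (q - 2)*(q + 2)
(5) = (t - 5)*(t^2 + 3*t) = t*(t - 5)*(t + 3)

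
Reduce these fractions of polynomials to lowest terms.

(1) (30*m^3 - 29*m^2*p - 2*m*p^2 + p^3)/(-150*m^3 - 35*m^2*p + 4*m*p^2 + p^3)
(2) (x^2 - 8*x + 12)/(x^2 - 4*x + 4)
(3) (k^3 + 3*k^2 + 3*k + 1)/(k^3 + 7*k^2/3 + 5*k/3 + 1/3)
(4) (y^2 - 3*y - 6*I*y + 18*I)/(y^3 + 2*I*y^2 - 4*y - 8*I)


(1) = (-m + p)/(5*m + p)
(2) = (x - 6)/(x - 2)
(3) = (3*k + 3)/(3*k + 1)
(4) = (y^2 + y*(-3 - 6*I) + 18*I)/(y^3 + 2*I*y^2 - 4*y - 8*I)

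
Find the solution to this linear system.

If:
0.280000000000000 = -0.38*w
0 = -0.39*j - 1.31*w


Then:
j = 2.48
w = -0.74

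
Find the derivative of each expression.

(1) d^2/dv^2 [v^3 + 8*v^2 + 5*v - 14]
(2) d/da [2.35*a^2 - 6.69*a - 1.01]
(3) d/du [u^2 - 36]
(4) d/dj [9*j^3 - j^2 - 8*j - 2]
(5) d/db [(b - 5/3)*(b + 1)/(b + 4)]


(1) = 6*v + 16
(2) = 4.7*a - 6.69
(3) = 2*u
(4) = 27*j^2 - 2*j - 8
(5) = (b^2 + 8*b - 1)/(b^2 + 8*b + 16)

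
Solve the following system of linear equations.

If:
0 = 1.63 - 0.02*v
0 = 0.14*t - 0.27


Then:
t = 1.93
v = 81.50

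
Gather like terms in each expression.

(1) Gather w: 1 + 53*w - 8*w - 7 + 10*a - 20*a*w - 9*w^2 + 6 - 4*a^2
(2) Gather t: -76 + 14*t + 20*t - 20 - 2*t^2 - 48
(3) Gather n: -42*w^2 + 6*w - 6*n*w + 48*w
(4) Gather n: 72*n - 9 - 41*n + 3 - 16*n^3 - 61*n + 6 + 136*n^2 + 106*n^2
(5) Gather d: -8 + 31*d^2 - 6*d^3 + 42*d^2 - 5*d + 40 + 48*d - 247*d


(1) = -4*a^2 + 10*a - 9*w^2 + w*(45 - 20*a)
(2) = -2*t^2 + 34*t - 144
(3) = -6*n*w - 42*w^2 + 54*w
(4) = -16*n^3 + 242*n^2 - 30*n
(5) = -6*d^3 + 73*d^2 - 204*d + 32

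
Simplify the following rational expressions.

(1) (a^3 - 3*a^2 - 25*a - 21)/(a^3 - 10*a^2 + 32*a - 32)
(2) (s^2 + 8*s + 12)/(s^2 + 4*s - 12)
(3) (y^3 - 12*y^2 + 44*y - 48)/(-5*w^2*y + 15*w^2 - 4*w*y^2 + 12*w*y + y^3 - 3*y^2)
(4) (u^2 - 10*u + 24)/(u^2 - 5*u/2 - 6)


(1) = (a^3 - 3*a^2 - 25*a - 21)/(a^3 - 10*a^2 + 32*a - 32)
(2) = (s + 2)/(s - 2)
(3) = (y^3 - 12*y^2 + 44*y - 48)/(-5*w^2*y + 15*w^2 - 4*w*y^2 + 12*w*y + y^3 - 3*y^2)
(4) = (2*u - 12)/(2*u + 3)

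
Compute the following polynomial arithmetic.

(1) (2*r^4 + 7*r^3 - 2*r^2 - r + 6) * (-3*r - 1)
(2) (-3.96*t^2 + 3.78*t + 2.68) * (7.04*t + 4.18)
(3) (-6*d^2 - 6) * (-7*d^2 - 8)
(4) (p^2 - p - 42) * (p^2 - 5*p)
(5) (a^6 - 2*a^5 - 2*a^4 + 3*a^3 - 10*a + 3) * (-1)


(1) = -6*r^5 - 23*r^4 - r^3 + 5*r^2 - 17*r - 6
(2) = -27.8784*t^3 + 10.0584*t^2 + 34.6676*t + 11.2024
(3) = 42*d^4 + 90*d^2 + 48
(4) = p^4 - 6*p^3 - 37*p^2 + 210*p
(5) = -a^6 + 2*a^5 + 2*a^4 - 3*a^3 + 10*a - 3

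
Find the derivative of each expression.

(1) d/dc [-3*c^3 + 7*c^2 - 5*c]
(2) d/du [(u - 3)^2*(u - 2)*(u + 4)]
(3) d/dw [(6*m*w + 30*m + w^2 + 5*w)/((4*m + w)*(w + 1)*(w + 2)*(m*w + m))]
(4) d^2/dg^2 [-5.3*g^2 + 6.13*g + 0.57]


(1) = -9*c^2 + 14*c - 5
(2) = 4*u^3 - 12*u^2 - 22*u + 66
(3) = ((4*m + w)*(w + 1)*(w + 2)*(6*m + 2*w + 5) - (4*m + w)*(w + 1)*(6*m*w + 30*m + w^2 + 5*w) - 2*(4*m + w)*(w + 2)*(6*m*w + 30*m + w^2 + 5*w) - (w + 1)*(w + 2)*(6*m*w + 30*m + w^2 + 5*w))/(m*(4*m + w)^2*(w + 1)^3*(w + 2)^2)
(4) = -10.6000000000000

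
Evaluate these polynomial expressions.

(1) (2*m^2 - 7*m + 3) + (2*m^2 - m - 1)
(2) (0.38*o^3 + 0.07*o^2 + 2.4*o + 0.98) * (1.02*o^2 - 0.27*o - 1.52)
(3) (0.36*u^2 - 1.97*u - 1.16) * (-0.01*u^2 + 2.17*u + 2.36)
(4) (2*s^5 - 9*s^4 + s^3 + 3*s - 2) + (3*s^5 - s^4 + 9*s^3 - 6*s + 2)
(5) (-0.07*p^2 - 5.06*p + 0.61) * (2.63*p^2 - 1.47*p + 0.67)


(1) = 4*m^2 - 8*m + 2
(2) = 0.3876*o^5 - 0.0312*o^4 + 1.8515*o^3 + 0.2452*o^2 - 3.9126*o - 1.4896
(3) = -0.0036*u^4 + 0.8009*u^3 - 3.4137*u^2 - 7.1664*u - 2.7376
(4) = 5*s^5 - 10*s^4 + 10*s^3 - 3*s
(5) = -0.1841*p^4 - 13.2049*p^3 + 8.9956*p^2 - 4.2869*p + 0.4087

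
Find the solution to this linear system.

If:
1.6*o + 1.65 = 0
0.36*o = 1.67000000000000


Then:
No Solution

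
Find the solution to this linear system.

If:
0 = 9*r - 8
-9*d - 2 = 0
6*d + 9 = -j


Then:
d = -2/9
j = -23/3
r = 8/9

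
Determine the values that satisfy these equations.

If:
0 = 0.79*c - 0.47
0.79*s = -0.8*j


Then:
c = 0.59
j = -0.9875*s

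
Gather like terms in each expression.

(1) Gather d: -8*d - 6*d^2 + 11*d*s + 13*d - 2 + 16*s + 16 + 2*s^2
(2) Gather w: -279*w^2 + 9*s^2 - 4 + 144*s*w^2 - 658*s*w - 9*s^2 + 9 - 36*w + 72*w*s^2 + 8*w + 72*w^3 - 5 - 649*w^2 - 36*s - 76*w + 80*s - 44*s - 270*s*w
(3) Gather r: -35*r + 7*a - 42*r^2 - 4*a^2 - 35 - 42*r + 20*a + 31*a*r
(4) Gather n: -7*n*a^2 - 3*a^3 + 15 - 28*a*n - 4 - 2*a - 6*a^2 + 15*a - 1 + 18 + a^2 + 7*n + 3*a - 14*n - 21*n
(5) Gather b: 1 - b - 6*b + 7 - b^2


(1) = -6*d^2 + d*(11*s + 5) + 2*s^2 + 16*s + 14
(2) = 72*w^3 + w^2*(144*s - 928) + w*(72*s^2 - 928*s - 104)
(3) = -4*a^2 + 27*a - 42*r^2 + r*(31*a - 77) - 35
(4) = -3*a^3 - 5*a^2 + 16*a + n*(-7*a^2 - 28*a - 28) + 28
(5) = -b^2 - 7*b + 8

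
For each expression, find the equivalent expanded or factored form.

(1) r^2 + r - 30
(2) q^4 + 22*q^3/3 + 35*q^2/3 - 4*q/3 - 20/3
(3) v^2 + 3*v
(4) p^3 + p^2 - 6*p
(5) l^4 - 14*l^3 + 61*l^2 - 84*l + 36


(1) = (r - 5)*(r + 6)
(2) = (q - 2/3)*(q + 1)*(q + 2)*(q + 5)
(3) = v*(v + 3)
(4) = p*(p - 2)*(p + 3)
(5) = (l - 6)^2*(l - 1)^2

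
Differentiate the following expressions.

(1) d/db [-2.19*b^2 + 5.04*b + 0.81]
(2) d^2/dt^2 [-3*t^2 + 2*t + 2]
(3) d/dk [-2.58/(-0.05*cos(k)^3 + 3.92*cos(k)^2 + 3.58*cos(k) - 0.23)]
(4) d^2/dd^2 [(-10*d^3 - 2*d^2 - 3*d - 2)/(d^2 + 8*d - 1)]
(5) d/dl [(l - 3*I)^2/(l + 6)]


(1) = 5.04 - 4.38*b
(2) = -6
(3) = (0.387*cos(k)^2 - 20.2272*cos(k) - 9.2364)*sin(k)/(0.05*cos(k)^3 - 3.92*cos(k)^2 - 3.58*cos(k) + 0.23)^2
(4) = 2*(-637*d^3 + 228*d^2 - 87*d - 156)/(d^6 + 24*d^5 + 189*d^4 + 464*d^3 - 189*d^2 + 24*d - 1)
(5) = (l^2 + 12*l + 9 - 36*I)/(l^2 + 12*l + 36)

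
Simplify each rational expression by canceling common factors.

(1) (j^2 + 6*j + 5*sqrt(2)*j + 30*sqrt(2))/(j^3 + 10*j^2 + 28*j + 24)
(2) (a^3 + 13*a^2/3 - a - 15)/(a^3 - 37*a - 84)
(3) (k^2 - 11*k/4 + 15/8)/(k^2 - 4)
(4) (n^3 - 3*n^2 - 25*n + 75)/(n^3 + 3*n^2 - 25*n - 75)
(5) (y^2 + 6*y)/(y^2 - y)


(1) = (j + 5*sqrt(2))/(j^2 + 4*j + 4)
(2) = (3*a^2 + 4*a - 15)/(3*a^2 - 9*a - 84)
(3) = (8*k^2 - 22*k + 15)/(8*k^2 - 32)
(4) = (n - 3)/(n + 3)
(5) = (y + 6)/(y - 1)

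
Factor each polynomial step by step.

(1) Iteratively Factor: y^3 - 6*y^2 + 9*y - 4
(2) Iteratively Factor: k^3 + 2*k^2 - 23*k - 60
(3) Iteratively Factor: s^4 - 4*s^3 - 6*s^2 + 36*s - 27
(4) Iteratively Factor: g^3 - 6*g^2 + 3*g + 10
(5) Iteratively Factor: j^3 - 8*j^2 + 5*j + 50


(1) = (y - 1)*(y^2 - 5*y + 4) = (y - 1)^2*(y - 4)
(2) = (k - 5)*(k^2 + 7*k + 12) = (k - 5)*(k + 3)*(k + 4)
(3) = (s - 3)*(s^3 - s^2 - 9*s + 9) = (s - 3)^2*(s^2 + 2*s - 3) = (s - 3)^2*(s - 1)*(s + 3)
(4) = (g + 1)*(g^2 - 7*g + 10) = (g - 5)*(g + 1)*(g - 2)
(5) = (j + 2)*(j^2 - 10*j + 25) = (j - 5)*(j + 2)*(j - 5)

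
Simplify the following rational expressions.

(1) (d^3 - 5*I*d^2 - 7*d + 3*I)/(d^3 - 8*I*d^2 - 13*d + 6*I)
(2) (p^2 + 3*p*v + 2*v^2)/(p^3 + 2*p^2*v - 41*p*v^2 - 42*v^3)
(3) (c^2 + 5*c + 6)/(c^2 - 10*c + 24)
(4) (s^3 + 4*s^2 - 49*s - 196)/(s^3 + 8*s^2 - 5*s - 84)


(1) = (d - 3*I)/(d - 6*I)
(2) = (p + 2*v)/(p^2 + p*v - 42*v^2)
(3) = (c^2 + 5*c + 6)/(c^2 - 10*c + 24)
(4) = (s - 7)/(s - 3)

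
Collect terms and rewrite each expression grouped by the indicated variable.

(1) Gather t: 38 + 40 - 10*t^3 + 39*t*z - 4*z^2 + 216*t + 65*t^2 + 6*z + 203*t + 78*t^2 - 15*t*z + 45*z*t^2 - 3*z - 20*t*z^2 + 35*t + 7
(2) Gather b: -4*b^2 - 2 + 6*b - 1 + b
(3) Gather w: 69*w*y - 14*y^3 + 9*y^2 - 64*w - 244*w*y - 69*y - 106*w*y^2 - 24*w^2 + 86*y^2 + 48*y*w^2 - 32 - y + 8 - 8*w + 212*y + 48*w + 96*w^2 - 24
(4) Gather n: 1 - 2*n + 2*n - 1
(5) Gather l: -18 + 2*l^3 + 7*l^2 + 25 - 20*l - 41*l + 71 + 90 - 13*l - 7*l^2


(1) = -10*t^3 + t^2*(45*z + 143) + t*(-20*z^2 + 24*z + 454) - 4*z^2 + 3*z + 85
(2) = -4*b^2 + 7*b - 3
(3) = w^2*(48*y + 72) + w*(-106*y^2 - 175*y - 24) - 14*y^3 + 95*y^2 + 142*y - 48
(4) = 0
(5) = 2*l^3 - 74*l + 168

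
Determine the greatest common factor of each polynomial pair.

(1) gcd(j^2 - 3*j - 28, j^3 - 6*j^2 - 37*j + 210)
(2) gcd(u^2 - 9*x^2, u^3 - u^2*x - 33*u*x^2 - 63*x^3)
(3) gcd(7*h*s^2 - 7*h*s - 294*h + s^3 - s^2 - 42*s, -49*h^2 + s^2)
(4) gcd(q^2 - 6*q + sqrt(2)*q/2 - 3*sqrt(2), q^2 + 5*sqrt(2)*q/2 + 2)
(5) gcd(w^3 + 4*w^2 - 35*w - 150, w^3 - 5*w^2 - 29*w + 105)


(1) = gcd((j - 7)*(j + 4), (j - 7)*(j - 5)*(j + 6)) = j - 7
(2) = gcd((u - 3*x)*(u + 3*x), (u - 7*x)*(u + 3*x)^2) = u + 3*x
(3) = gcd((7*h + s)*(s - 7)*(s + 6), (-7*h + s)*(7*h + s)) = 7*h + s
(4) = q + sqrt(2)/2
(5) = w + 5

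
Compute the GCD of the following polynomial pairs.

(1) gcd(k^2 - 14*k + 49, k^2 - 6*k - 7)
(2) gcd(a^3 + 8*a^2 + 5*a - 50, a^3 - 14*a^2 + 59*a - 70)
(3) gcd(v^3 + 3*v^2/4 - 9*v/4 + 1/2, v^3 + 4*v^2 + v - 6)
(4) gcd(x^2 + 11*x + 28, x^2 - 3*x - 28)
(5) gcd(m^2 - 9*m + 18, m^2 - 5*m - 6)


(1) = gcd((k - 7)^2, (k - 7)*(k + 1)) = k - 7
(2) = a - 2
(3) = gcd((v - 1)*(v - 1/4)*(v + 2), (v - 1)*(v + 2)*(v + 3)) = v^2 + v - 2
(4) = x + 4
(5) = gcd((m - 6)*(m - 3), (m - 6)*(m + 1)) = m - 6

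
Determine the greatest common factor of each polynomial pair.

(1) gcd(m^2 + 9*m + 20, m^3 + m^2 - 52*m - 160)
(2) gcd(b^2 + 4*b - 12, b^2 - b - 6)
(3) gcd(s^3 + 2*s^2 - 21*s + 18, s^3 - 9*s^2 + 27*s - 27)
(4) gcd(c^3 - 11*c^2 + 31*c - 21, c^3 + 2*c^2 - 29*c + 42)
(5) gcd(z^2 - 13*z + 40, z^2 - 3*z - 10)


(1) = gcd((m + 4)*(m + 5), (m - 8)*(m + 4)*(m + 5)) = m^2 + 9*m + 20
(2) = gcd((b - 2)*(b + 6), (b - 3)*(b + 2)) = 1
(3) = gcd((s - 3)*(s - 1)*(s + 6), (s - 3)^3) = s - 3
(4) = gcd((c - 7)*(c - 3)*(c - 1), (c - 3)*(c - 2)*(c + 7)) = c - 3
(5) = z - 5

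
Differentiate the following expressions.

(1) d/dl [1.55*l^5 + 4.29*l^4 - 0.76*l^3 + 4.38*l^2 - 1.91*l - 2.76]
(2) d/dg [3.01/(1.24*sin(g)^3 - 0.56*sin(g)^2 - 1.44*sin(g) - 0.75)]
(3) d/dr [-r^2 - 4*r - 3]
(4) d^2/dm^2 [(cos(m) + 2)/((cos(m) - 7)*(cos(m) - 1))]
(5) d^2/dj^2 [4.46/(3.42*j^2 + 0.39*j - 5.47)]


(1) = 7.75*l^4 + 17.16*l^3 - 2.28*l^2 + 8.76*l - 1.91
(2) = (-11.1972*sin(g)^2 + 3.3712*sin(g) + 4.3344)*cos(g)/(-1.24*sin(g)^3 + 0.56*sin(g)^2 + 1.44*sin(g) + 0.75)^2
(3) = -2*r - 4
(4) = (-(1 - cos(2*m))^2 - 215*cos(m) + 146*cos(2*m) - 17*cos(3*m) - 1210)/(4*(cos(m) - 7)^3*(cos(m) - 1)^2)
(5) = (-104.331888*j^2 - 11.897496*j + 4.46*(6.84*j + 0.39)*(13.68*j + 0.78) + 166.870008)/(3.42*j^2 + 0.39*j - 5.47)^3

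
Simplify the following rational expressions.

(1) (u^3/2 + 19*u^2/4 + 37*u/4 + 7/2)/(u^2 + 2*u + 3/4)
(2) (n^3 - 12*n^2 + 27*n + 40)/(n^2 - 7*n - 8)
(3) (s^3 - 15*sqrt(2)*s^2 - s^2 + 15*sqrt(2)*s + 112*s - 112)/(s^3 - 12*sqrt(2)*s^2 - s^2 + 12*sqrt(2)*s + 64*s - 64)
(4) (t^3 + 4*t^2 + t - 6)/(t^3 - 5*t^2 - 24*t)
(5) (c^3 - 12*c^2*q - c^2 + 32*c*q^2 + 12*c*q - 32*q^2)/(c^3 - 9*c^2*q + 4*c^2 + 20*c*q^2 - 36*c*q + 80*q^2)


(1) = (u^2 + 9*u + 14)/(2*u + 3)
(2) = n - 5
(3) = (s - 7*sqrt(2))/(s - 4*sqrt(2))
(4) = (t^2 + t - 2)/(t^2 - 8*t)
(5) = (-c^2 + 8*c*q + c - 8*q)/(-c^2 + 5*c*q - 4*c + 20*q)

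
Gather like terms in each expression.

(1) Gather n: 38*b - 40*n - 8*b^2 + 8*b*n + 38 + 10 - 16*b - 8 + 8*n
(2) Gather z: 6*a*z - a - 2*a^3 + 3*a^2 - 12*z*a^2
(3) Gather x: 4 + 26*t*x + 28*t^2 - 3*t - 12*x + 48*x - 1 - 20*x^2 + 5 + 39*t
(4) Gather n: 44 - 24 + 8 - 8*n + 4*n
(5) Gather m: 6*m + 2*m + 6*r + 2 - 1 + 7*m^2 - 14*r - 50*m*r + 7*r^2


(1) = -8*b^2 + 22*b + n*(8*b - 32) + 40
(2) = -2*a^3 + 3*a^2 - a + z*(-12*a^2 + 6*a)
(3) = 28*t^2 + 36*t - 20*x^2 + x*(26*t + 36) + 8
(4) = 28 - 4*n
(5) = 7*m^2 + m*(8 - 50*r) + 7*r^2 - 8*r + 1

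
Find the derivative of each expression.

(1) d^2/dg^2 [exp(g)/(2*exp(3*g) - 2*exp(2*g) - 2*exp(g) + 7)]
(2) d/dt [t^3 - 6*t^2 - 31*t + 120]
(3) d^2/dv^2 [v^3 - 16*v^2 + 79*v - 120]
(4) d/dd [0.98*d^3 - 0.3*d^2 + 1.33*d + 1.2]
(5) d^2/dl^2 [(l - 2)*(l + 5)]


(1) = (16*exp(6*g) - 12*exp(5*g) + 20*exp(4*g) - 186*exp(3*g) + 84*exp(2*g) + 14*exp(g) + 49)*exp(g)/(8*exp(9*g) - 24*exp(8*g) + 124*exp(6*g) - 168*exp(5*g) - 108*exp(4*g) + 454*exp(3*g) - 210*exp(2*g) - 294*exp(g) + 343)
(2) = 3*t^2 - 12*t - 31
(3) = 6*v - 32
(4) = 2.94*d^2 - 0.6*d + 1.33
(5) = 2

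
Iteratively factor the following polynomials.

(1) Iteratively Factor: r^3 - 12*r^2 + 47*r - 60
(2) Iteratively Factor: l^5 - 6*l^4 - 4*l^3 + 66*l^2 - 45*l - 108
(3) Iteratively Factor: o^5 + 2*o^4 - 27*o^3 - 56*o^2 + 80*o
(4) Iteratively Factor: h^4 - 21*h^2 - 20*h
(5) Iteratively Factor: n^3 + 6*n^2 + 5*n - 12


(1) = (r - 4)*(r^2 - 8*r + 15) = (r - 4)*(r - 3)*(r - 5)
(2) = (l + 3)*(l^4 - 9*l^3 + 23*l^2 - 3*l - 36) = (l - 4)*(l + 3)*(l^3 - 5*l^2 + 3*l + 9) = (l - 4)*(l + 1)*(l + 3)*(l^2 - 6*l + 9) = (l - 4)*(l - 3)*(l + 1)*(l + 3)*(l - 3)
(3) = (o - 1)*(o^4 + 3*o^3 - 24*o^2 - 80*o) = (o - 1)*(o + 4)*(o^3 - o^2 - 20*o) = o*(o - 1)*(o + 4)*(o^2 - o - 20) = o*(o - 1)*(o + 4)^2*(o - 5)
(4) = (h + 4)*(h^3 - 4*h^2 - 5*h) = h*(h + 4)*(h^2 - 4*h - 5) = h*(h - 5)*(h + 4)*(h + 1)
(5) = (n + 4)*(n^2 + 2*n - 3) = (n - 1)*(n + 4)*(n + 3)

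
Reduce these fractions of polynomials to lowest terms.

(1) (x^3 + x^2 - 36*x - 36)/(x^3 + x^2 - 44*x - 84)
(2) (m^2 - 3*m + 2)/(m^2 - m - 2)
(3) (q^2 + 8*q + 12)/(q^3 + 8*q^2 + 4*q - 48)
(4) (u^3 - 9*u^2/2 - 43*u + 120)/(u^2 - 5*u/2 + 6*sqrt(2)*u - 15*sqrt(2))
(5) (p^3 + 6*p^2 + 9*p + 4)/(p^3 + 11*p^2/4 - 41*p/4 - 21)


(1) = (x^2 - 5*x - 6)/(x^2 - 5*x - 14)
(2) = (m - 1)/(m + 1)
(3) = (q + 2)/(q^2 + 2*q - 8)
(4) = (4*u^2 - 8*u - 192)/(4*u + 24*sqrt(2))
(5) = (4*p^2 + 8*p + 4)/(4*p^2 - 5*p - 21)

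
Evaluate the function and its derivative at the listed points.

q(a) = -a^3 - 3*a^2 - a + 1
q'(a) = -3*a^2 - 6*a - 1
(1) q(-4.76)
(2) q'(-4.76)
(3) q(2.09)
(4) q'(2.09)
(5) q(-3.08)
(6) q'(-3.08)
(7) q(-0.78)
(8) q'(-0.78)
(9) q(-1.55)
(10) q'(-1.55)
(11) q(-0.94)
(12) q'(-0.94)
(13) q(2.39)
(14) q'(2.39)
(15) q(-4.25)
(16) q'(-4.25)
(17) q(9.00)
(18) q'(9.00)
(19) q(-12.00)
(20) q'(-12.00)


(1) = 45.64
(2) = -40.41
(3) = -23.32
(4) = -26.64
(5) = 4.84
(6) = -10.98
(7) = 0.43
(8) = 1.85
(9) = -0.93
(10) = 1.09
(11) = 0.12
(12) = 1.99
(13) = -32.18
(14) = -32.48
(15) = 27.83
(16) = -29.69
(17) = -980.00
(18) = -298.00
(19) = 1309.00
(20) = -361.00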